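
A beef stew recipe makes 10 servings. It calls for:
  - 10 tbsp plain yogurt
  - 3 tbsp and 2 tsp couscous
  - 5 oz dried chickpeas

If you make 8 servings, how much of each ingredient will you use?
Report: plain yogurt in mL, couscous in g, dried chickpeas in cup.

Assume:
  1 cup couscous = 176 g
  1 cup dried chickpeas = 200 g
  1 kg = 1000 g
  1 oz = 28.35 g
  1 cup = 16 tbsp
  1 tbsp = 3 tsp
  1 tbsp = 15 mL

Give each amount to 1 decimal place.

Scaling factor: 8/10 = 4/5 = 0.8.
plain yogurt: 10 tbsp × 4/5 × 15 mL/tbsp = 120.0 mL
couscous: (3 tbsp + 2 tsp = 11/3 tbsp) × 4/5 ÷ 16 tbsp/cup × 176 g/cup ≈ 32.3 g
dried chickpeas: 5 oz × 4/5 × 28.35 g/oz ÷ 200 g/cup ≈ 0.6 cup

plain yogurt: 120.0 mL; couscous: 32.3 g; dried chickpeas: 0.6 cup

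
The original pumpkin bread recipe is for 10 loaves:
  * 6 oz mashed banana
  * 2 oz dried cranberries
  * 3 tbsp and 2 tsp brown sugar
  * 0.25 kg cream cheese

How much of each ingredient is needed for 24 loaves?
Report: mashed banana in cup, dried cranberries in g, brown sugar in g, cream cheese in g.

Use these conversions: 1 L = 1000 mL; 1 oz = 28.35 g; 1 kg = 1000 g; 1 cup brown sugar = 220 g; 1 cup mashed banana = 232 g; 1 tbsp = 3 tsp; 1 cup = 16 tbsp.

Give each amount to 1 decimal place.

mashed banana: 1.8 cup; dried cranberries: 136.1 g; brown sugar: 121.0 g; cream cheese: 600.0 g

Scaling factor: 24/10 = 12/5 = 2.4.
mashed banana: 6 oz × 12/5 × 28.35 g/oz ÷ 232 g/cup ≈ 1.8 cup
dried cranberries: 2 oz × 12/5 × 28.35 g/oz ≈ 136.1 g
brown sugar: (3 tbsp + 2 tsp = 11/3 tbsp) × 12/5 ÷ 16 tbsp/cup × 220 g/cup = 121.0 g
cream cheese: 0.25 kg × 12/5 × 1000 g/kg = 600.0 g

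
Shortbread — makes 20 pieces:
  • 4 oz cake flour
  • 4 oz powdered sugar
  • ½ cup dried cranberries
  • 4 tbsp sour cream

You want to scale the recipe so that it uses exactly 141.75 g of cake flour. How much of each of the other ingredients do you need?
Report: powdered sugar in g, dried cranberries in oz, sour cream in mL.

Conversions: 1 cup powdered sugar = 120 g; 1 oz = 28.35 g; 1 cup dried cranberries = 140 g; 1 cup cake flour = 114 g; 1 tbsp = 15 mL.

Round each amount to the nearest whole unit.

powdered sugar: 142 g; dried cranberries: 3 oz; sour cream: 75 mL

The original recipe has 113.4 g of cake flour, so the scaling factor is 141.75 ÷ 113.4 = 5/4 = 1.25.
powdered sugar: 4 oz × 5/4 × 28.35 g/oz ≈ 142 g
dried cranberries: 0.5 cup × 5/4 × 140 g/cup ÷ 28.35 g/oz ≈ 3 oz
sour cream: 4 tbsp × 5/4 × 15 mL/tbsp = 75 mL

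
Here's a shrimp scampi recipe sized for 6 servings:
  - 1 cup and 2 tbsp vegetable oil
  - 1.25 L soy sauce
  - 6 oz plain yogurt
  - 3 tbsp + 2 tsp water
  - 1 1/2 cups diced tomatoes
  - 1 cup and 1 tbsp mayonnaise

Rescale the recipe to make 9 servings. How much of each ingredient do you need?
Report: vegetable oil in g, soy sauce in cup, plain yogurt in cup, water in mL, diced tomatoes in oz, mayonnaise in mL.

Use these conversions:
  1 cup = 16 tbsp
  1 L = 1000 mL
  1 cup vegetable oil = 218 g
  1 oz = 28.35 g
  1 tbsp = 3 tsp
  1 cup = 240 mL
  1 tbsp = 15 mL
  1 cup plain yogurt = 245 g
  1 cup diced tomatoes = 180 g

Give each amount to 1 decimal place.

vegetable oil: 367.9 g; soy sauce: 7.8 cup; plain yogurt: 1.0 cup; water: 82.5 mL; diced tomatoes: 14.3 oz; mayonnaise: 382.5 mL

Scaling factor: 9/6 = 3/2 = 1.5.
vegetable oil: (1 cup + 2 tbsp = 1.125 cup) × 3/2 × 218 g/cup ≈ 367.9 g
soy sauce: 1.25 L × 3/2 × 1000 mL/L ÷ 240 mL/cup ≈ 7.8 cup
plain yogurt: 6 oz × 3/2 × 28.35 g/oz ÷ 245 g/cup ≈ 1.0 cup
water: (3 tbsp + 2 tsp = 11/3 tbsp) × 3/2 × 15 mL/tbsp = 82.5 mL
diced tomatoes: 1.5 cup × 3/2 × 180 g/cup ÷ 28.35 g/oz ≈ 14.3 oz
mayonnaise: (1 cup + 1 tbsp = 1.0625 cup) × 3/2 × 240 mL/cup = 382.5 mL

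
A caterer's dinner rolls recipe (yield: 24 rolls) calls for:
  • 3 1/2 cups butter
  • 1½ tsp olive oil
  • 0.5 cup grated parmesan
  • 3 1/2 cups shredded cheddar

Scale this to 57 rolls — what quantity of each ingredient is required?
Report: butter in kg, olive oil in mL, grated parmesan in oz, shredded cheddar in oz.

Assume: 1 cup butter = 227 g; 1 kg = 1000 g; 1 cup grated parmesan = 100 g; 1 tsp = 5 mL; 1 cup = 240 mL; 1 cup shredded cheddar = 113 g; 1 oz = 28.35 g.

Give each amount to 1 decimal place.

Scaling factor: 57/24 = 19/8 = 2.375.
butter: 3.5 cup × 19/8 × 227 g/cup ÷ 1000 g/kg ≈ 1.9 kg
olive oil: 1.5 tsp × 19/8 × 5 mL/tsp ≈ 17.8 mL
grated parmesan: 0.5 cup × 19/8 × 100 g/cup ÷ 28.35 g/oz ≈ 4.2 oz
shredded cheddar: 3.5 cup × 19/8 × 113 g/cup ÷ 28.35 g/oz ≈ 33.1 oz

butter: 1.9 kg; olive oil: 17.8 mL; grated parmesan: 4.2 oz; shredded cheddar: 33.1 oz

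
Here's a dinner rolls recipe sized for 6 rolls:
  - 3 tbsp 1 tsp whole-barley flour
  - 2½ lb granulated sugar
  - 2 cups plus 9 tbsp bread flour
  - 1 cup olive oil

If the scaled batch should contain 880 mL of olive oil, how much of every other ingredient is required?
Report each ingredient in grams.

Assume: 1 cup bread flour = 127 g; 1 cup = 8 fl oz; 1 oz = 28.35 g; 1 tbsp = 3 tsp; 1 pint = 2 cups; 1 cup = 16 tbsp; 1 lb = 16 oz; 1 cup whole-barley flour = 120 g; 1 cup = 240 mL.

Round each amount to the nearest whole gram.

whole-barley flour: 92 g; granulated sugar: 4158 g; bread flour: 1193 g

The original recipe has 240 mL of olive oil, so the scaling factor is 880 ÷ 240 = 11/3.
whole-barley flour: (3 tbsp + 1 tsp = 10/3 tbsp) × 11/3 ÷ 16 tbsp/cup × 120 g/cup ≈ 92 g
granulated sugar: 2.5 lb × 11/3 × 16 oz/lb × 28.35 g/oz = 4158 g
bread flour: (2 cup + 9 tbsp = 2.5625 cup) × 11/3 × 127 g/cup ≈ 1193 g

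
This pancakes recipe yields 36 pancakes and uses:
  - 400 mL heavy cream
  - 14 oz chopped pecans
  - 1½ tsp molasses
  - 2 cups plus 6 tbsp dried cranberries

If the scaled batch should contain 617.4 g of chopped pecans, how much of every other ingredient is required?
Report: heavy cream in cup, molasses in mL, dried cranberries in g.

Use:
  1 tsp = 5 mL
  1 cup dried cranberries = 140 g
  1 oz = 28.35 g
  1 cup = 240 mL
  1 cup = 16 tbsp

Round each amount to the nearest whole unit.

heavy cream: 3 cup; molasses: 12 mL; dried cranberries: 517 g

The original recipe has 396.9 g of chopped pecans, so the scaling factor is 617.4 ÷ 396.9 = 14/9.
heavy cream: 400 mL × 14/9 ÷ 240 mL/cup ≈ 3 cup
molasses: 1.5 tsp × 14/9 × 5 mL/tsp ≈ 12 mL
dried cranberries: (2 cup + 6 tbsp = 2.375 cup) × 14/9 × 140 g/cup ≈ 517 g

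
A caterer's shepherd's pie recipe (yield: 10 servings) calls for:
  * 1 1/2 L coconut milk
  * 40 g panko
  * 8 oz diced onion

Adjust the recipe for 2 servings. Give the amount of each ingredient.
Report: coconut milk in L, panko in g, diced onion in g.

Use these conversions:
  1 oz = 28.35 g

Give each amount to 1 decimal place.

coconut milk: 0.3 L; panko: 8.0 g; diced onion: 45.4 g

Scaling factor: 2/10 = 1/5 = 0.2.
coconut milk: 1.5 L × 1/5 = 0.3 L
panko: 40 g × 1/5 = 8.0 g
diced onion: 8 oz × 1/5 × 28.35 g/oz ≈ 45.4 g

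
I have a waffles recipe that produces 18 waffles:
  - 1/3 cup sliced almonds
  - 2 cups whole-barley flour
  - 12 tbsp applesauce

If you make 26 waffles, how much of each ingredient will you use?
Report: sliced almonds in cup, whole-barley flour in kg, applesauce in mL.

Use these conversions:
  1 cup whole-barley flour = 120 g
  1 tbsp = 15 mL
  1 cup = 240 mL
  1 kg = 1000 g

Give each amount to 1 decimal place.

Scaling factor: 26/18 = 13/9.
sliced almonds: 1/3 cup × 13/9 ≈ 0.5 cup
whole-barley flour: 2 cup × 13/9 × 120 g/cup ÷ 1000 g/kg ≈ 0.3 kg
applesauce: 12 tbsp × 13/9 × 15 mL/tbsp = 260.0 mL

sliced almonds: 0.5 cup; whole-barley flour: 0.3 kg; applesauce: 260.0 mL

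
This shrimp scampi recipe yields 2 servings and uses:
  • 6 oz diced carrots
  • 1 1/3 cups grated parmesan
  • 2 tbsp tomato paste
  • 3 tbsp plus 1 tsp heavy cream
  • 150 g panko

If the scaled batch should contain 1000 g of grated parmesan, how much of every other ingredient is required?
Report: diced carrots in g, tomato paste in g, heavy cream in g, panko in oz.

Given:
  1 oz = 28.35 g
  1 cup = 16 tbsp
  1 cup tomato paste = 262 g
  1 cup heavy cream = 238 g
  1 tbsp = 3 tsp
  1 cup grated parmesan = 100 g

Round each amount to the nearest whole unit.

diced carrots: 1276 g; tomato paste: 246 g; heavy cream: 372 g; panko: 40 oz

The original recipe has 400/3 g of grated parmesan, so the scaling factor is 1000 ÷ 400/3 = 15/2 = 7.5.
diced carrots: 6 oz × 15/2 × 28.35 g/oz ≈ 1276 g
tomato paste: 2 tbsp × 15/2 ÷ 16 tbsp/cup × 262 g/cup ≈ 246 g
heavy cream: (3 tbsp + 1 tsp = 10/3 tbsp) × 15/2 ÷ 16 tbsp/cup × 238 g/cup ≈ 372 g
panko: 150 g × 15/2 ÷ 28.35 g/oz ≈ 40 oz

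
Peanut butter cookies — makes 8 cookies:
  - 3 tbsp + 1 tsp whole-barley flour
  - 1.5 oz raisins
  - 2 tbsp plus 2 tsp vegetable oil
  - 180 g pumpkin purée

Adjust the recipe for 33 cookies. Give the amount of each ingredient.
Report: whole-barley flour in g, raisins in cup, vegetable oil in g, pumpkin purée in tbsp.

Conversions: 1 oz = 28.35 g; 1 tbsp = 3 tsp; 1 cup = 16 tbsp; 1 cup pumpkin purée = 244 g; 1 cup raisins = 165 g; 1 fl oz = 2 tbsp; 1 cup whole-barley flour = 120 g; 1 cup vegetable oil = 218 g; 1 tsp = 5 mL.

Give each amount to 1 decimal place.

Scaling factor: 33/8 = 4.125.
whole-barley flour: (3 tbsp + 1 tsp = 10/3 tbsp) × 33/8 ÷ 16 tbsp/cup × 120 g/cup ≈ 103.1 g
raisins: 1.5 oz × 33/8 × 28.35 g/oz ÷ 165 g/cup ≈ 1.1 cup
vegetable oil: (2 tbsp + 2 tsp = 8/3 tbsp) × 33/8 ÷ 16 tbsp/cup × 218 g/cup ≈ 149.9 g
pumpkin purée: 180 g × 33/8 ÷ 244 g/cup × 16 tbsp/cup ≈ 48.7 tbsp

whole-barley flour: 103.1 g; raisins: 1.1 cup; vegetable oil: 149.9 g; pumpkin purée: 48.7 tbsp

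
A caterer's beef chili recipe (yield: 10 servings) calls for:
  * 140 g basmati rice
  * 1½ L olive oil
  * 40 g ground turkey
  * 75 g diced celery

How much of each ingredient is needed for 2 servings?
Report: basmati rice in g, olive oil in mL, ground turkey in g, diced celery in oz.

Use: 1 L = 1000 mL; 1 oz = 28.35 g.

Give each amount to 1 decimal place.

Scaling factor: 2/10 = 1/5 = 0.2.
basmati rice: 140 g × 1/5 = 28.0 g
olive oil: 1.5 L × 1/5 × 1000 mL/L = 300.0 mL
ground turkey: 40 g × 1/5 = 8.0 g
diced celery: 75 g × 1/5 ÷ 28.35 g/oz ≈ 0.5 oz

basmati rice: 28.0 g; olive oil: 300.0 mL; ground turkey: 8.0 g; diced celery: 0.5 oz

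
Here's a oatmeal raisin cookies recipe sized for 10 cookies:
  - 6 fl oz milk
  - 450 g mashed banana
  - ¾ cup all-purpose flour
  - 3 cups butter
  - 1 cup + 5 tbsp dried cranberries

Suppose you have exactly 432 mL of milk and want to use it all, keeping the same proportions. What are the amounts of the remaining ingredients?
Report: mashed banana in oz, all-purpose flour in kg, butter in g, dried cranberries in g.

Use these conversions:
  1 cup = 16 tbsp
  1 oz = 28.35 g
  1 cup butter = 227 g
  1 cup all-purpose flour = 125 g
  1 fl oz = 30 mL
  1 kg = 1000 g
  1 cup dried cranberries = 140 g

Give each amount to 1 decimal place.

mashed banana: 38.1 oz; all-purpose flour: 0.2 kg; butter: 1634.4 g; dried cranberries: 441.0 g

The original recipe has 180 mL of milk, so the scaling factor is 432 ÷ 180 = 12/5 = 2.4.
mashed banana: 450 g × 12/5 ÷ 28.35 g/oz ≈ 38.1 oz
all-purpose flour: 0.75 cup × 12/5 × 125 g/cup ÷ 1000 g/kg ≈ 0.2 kg
butter: 3 cup × 12/5 × 227 g/cup = 1634.4 g
dried cranberries: (1 cup + 5 tbsp = 1.3125 cup) × 12/5 × 140 g/cup = 441.0 g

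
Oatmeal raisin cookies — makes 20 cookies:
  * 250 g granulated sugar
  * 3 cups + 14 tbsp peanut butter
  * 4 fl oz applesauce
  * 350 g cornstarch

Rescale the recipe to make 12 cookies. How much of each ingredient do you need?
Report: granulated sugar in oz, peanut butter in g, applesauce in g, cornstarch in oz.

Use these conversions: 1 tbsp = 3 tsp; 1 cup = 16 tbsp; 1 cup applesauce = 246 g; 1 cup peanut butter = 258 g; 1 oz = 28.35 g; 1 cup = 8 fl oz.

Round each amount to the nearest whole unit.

granulated sugar: 5 oz; peanut butter: 600 g; applesauce: 74 g; cornstarch: 7 oz

Scaling factor: 12/20 = 3/5 = 0.6.
granulated sugar: 250 g × 3/5 ÷ 28.35 g/oz ≈ 5 oz
peanut butter: (3 cup + 14 tbsp = 3.875 cup) × 3/5 × 258 g/cup ≈ 600 g
applesauce: 4 fl oz × 3/5 ÷ 8 fl oz/cup × 246 g/cup ≈ 74 g
cornstarch: 350 g × 3/5 ÷ 28.35 g/oz ≈ 7 oz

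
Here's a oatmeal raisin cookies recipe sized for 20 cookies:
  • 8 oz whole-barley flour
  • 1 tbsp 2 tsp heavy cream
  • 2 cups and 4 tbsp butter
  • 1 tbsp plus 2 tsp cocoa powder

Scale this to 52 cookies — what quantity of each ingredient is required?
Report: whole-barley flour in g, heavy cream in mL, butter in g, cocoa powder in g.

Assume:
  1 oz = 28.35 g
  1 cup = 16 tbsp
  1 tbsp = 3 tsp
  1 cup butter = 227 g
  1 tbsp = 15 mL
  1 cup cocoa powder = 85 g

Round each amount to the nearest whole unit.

Scaling factor: 52/20 = 13/5 = 2.6.
whole-barley flour: 8 oz × 13/5 × 28.35 g/oz ≈ 590 g
heavy cream: (1 tbsp + 2 tsp = 5/3 tbsp) × 13/5 × 15 mL/tbsp = 65 mL
butter: (2 cup + 4 tbsp = 2.25 cup) × 13/5 × 227 g/cup ≈ 1328 g
cocoa powder: (1 tbsp + 2 tsp = 5/3 tbsp) × 13/5 ÷ 16 tbsp/cup × 85 g/cup ≈ 23 g

whole-barley flour: 590 g; heavy cream: 65 mL; butter: 1328 g; cocoa powder: 23 g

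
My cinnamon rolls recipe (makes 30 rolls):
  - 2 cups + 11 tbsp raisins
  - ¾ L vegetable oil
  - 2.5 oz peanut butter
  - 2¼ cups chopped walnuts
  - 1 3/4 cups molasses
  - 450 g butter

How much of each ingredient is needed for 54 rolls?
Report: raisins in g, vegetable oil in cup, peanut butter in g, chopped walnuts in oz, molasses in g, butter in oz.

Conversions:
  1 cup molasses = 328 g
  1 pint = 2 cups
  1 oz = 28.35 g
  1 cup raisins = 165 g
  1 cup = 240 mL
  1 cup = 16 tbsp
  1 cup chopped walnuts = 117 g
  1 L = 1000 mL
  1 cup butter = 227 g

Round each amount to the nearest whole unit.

raisins: 798 g; vegetable oil: 6 cup; peanut butter: 128 g; chopped walnuts: 17 oz; molasses: 1033 g; butter: 29 oz

Scaling factor: 54/30 = 9/5 = 1.8.
raisins: (2 cup + 11 tbsp = 2.6875 cup) × 9/5 × 165 g/cup ≈ 798 g
vegetable oil: 0.75 L × 9/5 × 1000 mL/L ÷ 240 mL/cup ≈ 6 cup
peanut butter: 2.5 oz × 9/5 × 28.35 g/oz ≈ 128 g
chopped walnuts: 2.25 cup × 9/5 × 117 g/cup ÷ 28.35 g/oz ≈ 17 oz
molasses: 1.75 cup × 9/5 × 328 g/cup ≈ 1033 g
butter: 450 g × 9/5 ÷ 28.35 g/oz ≈ 29 oz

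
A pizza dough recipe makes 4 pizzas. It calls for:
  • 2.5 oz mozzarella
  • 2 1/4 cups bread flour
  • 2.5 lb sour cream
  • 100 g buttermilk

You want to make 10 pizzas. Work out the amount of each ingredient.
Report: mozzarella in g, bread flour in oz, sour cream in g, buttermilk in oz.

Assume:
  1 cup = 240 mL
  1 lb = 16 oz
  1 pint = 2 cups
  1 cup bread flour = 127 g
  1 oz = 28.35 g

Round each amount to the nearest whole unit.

Scaling factor: 10/4 = 5/2 = 2.5.
mozzarella: 2.5 oz × 5/2 × 28.35 g/oz ≈ 177 g
bread flour: 2.25 cup × 5/2 × 127 g/cup ÷ 28.35 g/oz ≈ 25 oz
sour cream: 2.5 lb × 5/2 × 16 oz/lb × 28.35 g/oz = 2835 g
buttermilk: 100 g × 5/2 ÷ 28.35 g/oz ≈ 9 oz

mozzarella: 177 g; bread flour: 25 oz; sour cream: 2835 g; buttermilk: 9 oz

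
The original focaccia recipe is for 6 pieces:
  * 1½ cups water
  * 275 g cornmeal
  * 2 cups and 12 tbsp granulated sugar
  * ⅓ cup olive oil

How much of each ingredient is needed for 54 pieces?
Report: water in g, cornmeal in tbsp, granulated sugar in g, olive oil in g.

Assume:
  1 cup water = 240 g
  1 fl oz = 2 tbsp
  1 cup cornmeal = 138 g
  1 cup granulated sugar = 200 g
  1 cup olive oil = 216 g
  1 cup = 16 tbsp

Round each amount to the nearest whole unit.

Scaling factor: 54/6 = 9.
water: 1.5 cup × 9 × 240 g/cup = 3240 g
cornmeal: 275 g × 9 ÷ 138 g/cup × 16 tbsp/cup ≈ 287 tbsp
granulated sugar: (2 cup + 12 tbsp = 2.75 cup) × 9 × 200 g/cup = 4950 g
olive oil: 1/3 cup × 9 × 216 g/cup = 648 g

water: 3240 g; cornmeal: 287 tbsp; granulated sugar: 4950 g; olive oil: 648 g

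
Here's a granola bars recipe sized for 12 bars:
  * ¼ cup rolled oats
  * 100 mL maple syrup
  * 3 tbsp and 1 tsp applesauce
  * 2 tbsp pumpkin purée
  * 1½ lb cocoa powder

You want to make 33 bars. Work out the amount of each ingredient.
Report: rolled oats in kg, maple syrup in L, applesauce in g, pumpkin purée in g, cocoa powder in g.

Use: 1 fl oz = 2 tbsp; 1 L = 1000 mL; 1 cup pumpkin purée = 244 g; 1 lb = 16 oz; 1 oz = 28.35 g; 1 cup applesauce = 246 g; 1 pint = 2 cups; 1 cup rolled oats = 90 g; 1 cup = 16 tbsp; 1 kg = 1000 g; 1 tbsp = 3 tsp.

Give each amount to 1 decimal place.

Scaling factor: 33/12 = 11/4 = 2.75.
rolled oats: 0.25 cup × 11/4 × 90 g/cup ÷ 1000 g/kg ≈ 0.1 kg
maple syrup: 100 mL × 11/4 ÷ 1000 mL/L ≈ 0.3 L
applesauce: (3 tbsp + 1 tsp = 10/3 tbsp) × 11/4 ÷ 16 tbsp/cup × 246 g/cup ≈ 140.9 g
pumpkin purée: 2 tbsp × 11/4 ÷ 16 tbsp/cup × 244 g/cup ≈ 83.9 g
cocoa powder: 1.5 lb × 11/4 × 16 oz/lb × 28.35 g/oz = 1871.1 g

rolled oats: 0.1 kg; maple syrup: 0.3 L; applesauce: 140.9 g; pumpkin purée: 83.9 g; cocoa powder: 1871.1 g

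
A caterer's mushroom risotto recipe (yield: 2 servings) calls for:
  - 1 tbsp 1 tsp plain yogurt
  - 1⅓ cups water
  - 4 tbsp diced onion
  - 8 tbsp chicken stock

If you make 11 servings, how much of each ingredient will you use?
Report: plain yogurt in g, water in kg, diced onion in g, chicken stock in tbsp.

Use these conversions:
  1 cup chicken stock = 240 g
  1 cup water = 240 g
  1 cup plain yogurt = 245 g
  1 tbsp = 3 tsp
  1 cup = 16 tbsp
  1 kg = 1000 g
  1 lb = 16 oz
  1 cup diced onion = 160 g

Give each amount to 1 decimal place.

Scaling factor: 11/2 = 5.5.
plain yogurt: (1 tbsp + 1 tsp = 4/3 tbsp) × 11/2 ÷ 16 tbsp/cup × 245 g/cup ≈ 112.3 g
water: 4/3 cup × 11/2 × 240 g/cup ÷ 1000 g/kg ≈ 1.8 kg
diced onion: 4 tbsp × 11/2 ÷ 16 tbsp/cup × 160 g/cup = 220.0 g
chicken stock: 8 tbsp × 11/2 = 44.0 tbsp

plain yogurt: 112.3 g; water: 1.8 kg; diced onion: 220.0 g; chicken stock: 44.0 tbsp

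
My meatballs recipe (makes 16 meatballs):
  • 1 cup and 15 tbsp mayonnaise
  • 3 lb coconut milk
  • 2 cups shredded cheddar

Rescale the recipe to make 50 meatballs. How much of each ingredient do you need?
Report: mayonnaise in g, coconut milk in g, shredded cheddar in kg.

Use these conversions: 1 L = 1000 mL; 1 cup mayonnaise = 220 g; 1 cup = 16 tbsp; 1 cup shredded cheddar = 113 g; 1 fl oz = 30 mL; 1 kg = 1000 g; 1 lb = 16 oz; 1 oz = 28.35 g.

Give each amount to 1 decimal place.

mayonnaise: 1332.0 g; coconut milk: 4252.5 g; shredded cheddar: 0.7 kg

Scaling factor: 50/16 = 25/8 = 3.125.
mayonnaise: (1 cup + 15 tbsp = 1.9375 cup) × 25/8 × 220 g/cup ≈ 1332.0 g
coconut milk: 3 lb × 25/8 × 16 oz/lb × 28.35 g/oz = 4252.5 g
shredded cheddar: 2 cup × 25/8 × 113 g/cup ÷ 1000 g/kg ≈ 0.7 kg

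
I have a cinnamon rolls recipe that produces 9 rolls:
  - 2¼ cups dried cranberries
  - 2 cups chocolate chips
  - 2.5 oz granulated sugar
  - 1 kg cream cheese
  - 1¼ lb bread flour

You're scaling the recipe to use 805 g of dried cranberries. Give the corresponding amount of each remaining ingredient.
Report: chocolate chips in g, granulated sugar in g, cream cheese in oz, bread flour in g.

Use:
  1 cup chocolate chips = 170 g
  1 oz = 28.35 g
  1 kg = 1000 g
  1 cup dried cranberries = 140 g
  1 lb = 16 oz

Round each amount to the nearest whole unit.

chocolate chips: 869 g; granulated sugar: 181 g; cream cheese: 90 oz; bread flour: 1449 g

The original recipe has 315 g of dried cranberries, so the scaling factor is 805 ÷ 315 = 23/9.
chocolate chips: 2 cup × 23/9 × 170 g/cup ≈ 869 g
granulated sugar: 2.5 oz × 23/9 × 28.35 g/oz ≈ 181 g
cream cheese: 1 kg × 23/9 × 1000 g/kg ÷ 28.35 g/oz ≈ 90 oz
bread flour: 1.25 lb × 23/9 × 16 oz/lb × 28.35 g/oz = 1449 g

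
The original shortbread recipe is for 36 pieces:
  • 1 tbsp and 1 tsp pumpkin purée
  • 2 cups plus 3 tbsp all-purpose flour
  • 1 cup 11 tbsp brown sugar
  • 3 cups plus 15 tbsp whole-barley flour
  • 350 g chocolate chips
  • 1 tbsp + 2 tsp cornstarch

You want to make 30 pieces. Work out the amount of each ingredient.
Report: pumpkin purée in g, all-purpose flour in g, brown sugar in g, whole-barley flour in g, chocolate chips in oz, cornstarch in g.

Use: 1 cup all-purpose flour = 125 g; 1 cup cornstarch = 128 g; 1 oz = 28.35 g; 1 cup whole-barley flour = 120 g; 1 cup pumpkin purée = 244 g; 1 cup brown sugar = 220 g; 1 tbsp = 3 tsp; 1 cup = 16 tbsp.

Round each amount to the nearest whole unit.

pumpkin purée: 17 g; all-purpose flour: 228 g; brown sugar: 309 g; whole-barley flour: 394 g; chocolate chips: 10 oz; cornstarch: 11 g

Scaling factor: 30/36 = 5/6.
pumpkin purée: (1 tbsp + 1 tsp = 4/3 tbsp) × 5/6 ÷ 16 tbsp/cup × 244 g/cup ≈ 17 g
all-purpose flour: (2 cup + 3 tbsp = 2.1875 cup) × 5/6 × 125 g/cup ≈ 228 g
brown sugar: (1 cup + 11 tbsp = 1.6875 cup) × 5/6 × 220 g/cup ≈ 309 g
whole-barley flour: (3 cup + 15 tbsp = 3.9375 cup) × 5/6 × 120 g/cup ≈ 394 g
chocolate chips: 350 g × 5/6 ÷ 28.35 g/oz ≈ 10 oz
cornstarch: (1 tbsp + 2 tsp = 5/3 tbsp) × 5/6 ÷ 16 tbsp/cup × 128 g/cup ≈ 11 g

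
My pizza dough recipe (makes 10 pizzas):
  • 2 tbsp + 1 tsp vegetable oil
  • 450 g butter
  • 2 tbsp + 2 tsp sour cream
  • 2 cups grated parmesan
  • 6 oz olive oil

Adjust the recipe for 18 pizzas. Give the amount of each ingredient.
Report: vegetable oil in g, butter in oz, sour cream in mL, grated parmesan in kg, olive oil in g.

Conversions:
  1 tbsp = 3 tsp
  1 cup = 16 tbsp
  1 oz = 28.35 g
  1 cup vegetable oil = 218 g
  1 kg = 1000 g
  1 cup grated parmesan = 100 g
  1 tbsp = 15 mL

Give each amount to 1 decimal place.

vegetable oil: 57.2 g; butter: 28.6 oz; sour cream: 72.0 mL; grated parmesan: 0.4 kg; olive oil: 306.2 g

Scaling factor: 18/10 = 9/5 = 1.8.
vegetable oil: (2 tbsp + 1 tsp = 7/3 tbsp) × 9/5 ÷ 16 tbsp/cup × 218 g/cup ≈ 57.2 g
butter: 450 g × 9/5 ÷ 28.35 g/oz ≈ 28.6 oz
sour cream: (2 tbsp + 2 tsp = 8/3 tbsp) × 9/5 × 15 mL/tbsp = 72.0 mL
grated parmesan: 2 cup × 9/5 × 100 g/cup ÷ 1000 g/kg ≈ 0.4 kg
olive oil: 6 oz × 9/5 × 28.35 g/oz ≈ 306.2 g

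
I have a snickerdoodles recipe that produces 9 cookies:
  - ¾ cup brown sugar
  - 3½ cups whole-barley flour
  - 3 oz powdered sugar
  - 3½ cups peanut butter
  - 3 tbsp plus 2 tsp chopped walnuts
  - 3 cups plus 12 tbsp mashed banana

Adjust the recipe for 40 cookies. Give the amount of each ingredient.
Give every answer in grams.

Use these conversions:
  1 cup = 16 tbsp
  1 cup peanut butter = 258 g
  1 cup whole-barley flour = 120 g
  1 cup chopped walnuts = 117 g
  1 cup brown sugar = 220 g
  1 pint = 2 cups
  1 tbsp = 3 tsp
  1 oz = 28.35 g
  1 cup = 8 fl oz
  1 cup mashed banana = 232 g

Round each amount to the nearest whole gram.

brown sugar: 733 g; whole-barley flour: 1867 g; powdered sugar: 378 g; peanut butter: 4013 g; chopped walnuts: 119 g; mashed banana: 3867 g

Scaling factor: 40/9.
brown sugar: 0.75 cup × 40/9 × 220 g/cup ≈ 733 g
whole-barley flour: 3.5 cup × 40/9 × 120 g/cup ≈ 1867 g
powdered sugar: 3 oz × 40/9 × 28.35 g/oz = 378 g
peanut butter: 3.5 cup × 40/9 × 258 g/cup ≈ 4013 g
chopped walnuts: (3 tbsp + 2 tsp = 11/3 tbsp) × 40/9 ÷ 16 tbsp/cup × 117 g/cup ≈ 119 g
mashed banana: (3 cup + 12 tbsp = 3.75 cup) × 40/9 × 232 g/cup ≈ 3867 g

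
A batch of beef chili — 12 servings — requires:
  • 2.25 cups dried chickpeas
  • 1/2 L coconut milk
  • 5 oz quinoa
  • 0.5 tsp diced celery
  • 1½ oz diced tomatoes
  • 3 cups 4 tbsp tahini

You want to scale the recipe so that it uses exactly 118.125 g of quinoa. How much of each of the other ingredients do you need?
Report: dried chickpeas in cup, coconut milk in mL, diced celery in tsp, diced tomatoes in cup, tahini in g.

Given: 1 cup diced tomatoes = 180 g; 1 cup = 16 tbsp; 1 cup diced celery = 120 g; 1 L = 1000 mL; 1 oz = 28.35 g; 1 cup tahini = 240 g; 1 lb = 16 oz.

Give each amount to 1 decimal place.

The original recipe has 141.75 g of quinoa, so the scaling factor is 118.125 ÷ 141.75 = 5/6.
dried chickpeas: 2.25 cup × 5/6 ≈ 1.9 cup
coconut milk: 0.5 L × 5/6 × 1000 mL/L ≈ 416.7 mL
diced celery: 0.5 tsp × 5/6 ≈ 0.4 tsp
diced tomatoes: 1.5 oz × 5/6 × 28.35 g/oz ÷ 180 g/cup ≈ 0.2 cup
tahini: (3 cup + 4 tbsp = 3.25 cup) × 5/6 × 240 g/cup = 650.0 g

dried chickpeas: 1.9 cup; coconut milk: 416.7 mL; diced celery: 0.4 tsp; diced tomatoes: 0.2 cup; tahini: 650.0 g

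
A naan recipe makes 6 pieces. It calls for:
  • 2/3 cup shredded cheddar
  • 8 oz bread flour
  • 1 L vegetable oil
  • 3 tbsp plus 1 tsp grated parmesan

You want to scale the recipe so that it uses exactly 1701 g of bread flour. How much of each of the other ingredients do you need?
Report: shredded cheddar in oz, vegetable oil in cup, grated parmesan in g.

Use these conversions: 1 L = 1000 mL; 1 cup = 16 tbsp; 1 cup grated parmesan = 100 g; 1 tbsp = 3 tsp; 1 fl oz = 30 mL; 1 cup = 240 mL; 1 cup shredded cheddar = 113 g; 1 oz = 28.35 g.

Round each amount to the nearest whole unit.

shredded cheddar: 20 oz; vegetable oil: 31 cup; grated parmesan: 156 g

The original recipe has 226.8 g of bread flour, so the scaling factor is 1701 ÷ 226.8 = 15/2 = 7.5.
shredded cheddar: 2/3 cup × 15/2 × 113 g/cup ÷ 28.35 g/oz ≈ 20 oz
vegetable oil: 1 L × 15/2 × 1000 mL/L ÷ 240 mL/cup ≈ 31 cup
grated parmesan: (3 tbsp + 1 tsp = 10/3 tbsp) × 15/2 ÷ 16 tbsp/cup × 100 g/cup ≈ 156 g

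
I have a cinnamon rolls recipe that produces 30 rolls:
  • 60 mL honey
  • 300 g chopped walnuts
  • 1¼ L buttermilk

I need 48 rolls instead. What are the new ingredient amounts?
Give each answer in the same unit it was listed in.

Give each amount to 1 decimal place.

Scaling factor: 48/30 = 8/5 = 1.6.
honey: 60 mL × 8/5 = 96.0 mL
chopped walnuts: 300 g × 8/5 = 480.0 g
buttermilk: 1.25 L × 8/5 = 2.0 L

honey: 96.0 mL; chopped walnuts: 480.0 g; buttermilk: 2.0 L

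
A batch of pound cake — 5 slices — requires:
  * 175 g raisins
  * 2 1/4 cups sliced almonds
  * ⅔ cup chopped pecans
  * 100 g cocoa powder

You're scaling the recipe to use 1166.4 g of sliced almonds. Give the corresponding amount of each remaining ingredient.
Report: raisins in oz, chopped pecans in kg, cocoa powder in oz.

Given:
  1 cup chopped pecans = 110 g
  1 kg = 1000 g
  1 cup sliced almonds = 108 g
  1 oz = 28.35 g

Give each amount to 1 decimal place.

raisins: 29.6 oz; chopped pecans: 0.4 kg; cocoa powder: 16.9 oz

The original recipe has 243 g of sliced almonds, so the scaling factor is 1166.4 ÷ 243 = 24/5 = 4.8.
raisins: 175 g × 24/5 ÷ 28.35 g/oz ≈ 29.6 oz
chopped pecans: 2/3 cup × 24/5 × 110 g/cup ÷ 1000 g/kg ≈ 0.4 kg
cocoa powder: 100 g × 24/5 ÷ 28.35 g/oz ≈ 16.9 oz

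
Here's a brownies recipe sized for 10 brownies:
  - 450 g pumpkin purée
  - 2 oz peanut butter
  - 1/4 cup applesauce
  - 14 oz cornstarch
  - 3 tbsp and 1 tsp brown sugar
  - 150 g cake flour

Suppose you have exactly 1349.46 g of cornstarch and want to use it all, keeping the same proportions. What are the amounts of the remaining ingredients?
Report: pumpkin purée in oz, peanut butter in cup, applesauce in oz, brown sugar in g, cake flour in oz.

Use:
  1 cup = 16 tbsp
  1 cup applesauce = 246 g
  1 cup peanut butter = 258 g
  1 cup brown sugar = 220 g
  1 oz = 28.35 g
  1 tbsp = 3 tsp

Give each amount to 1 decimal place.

The original recipe has 396.9 g of cornstarch, so the scaling factor is 1349.46 ÷ 396.9 = 17/5 = 3.4.
pumpkin purée: 450 g × 17/5 ÷ 28.35 g/oz ≈ 54.0 oz
peanut butter: 2 oz × 17/5 × 28.35 g/oz ÷ 258 g/cup ≈ 0.7 cup
applesauce: 0.25 cup × 17/5 × 246 g/cup ÷ 28.35 g/oz ≈ 7.4 oz
brown sugar: (3 tbsp + 1 tsp = 10/3 tbsp) × 17/5 ÷ 16 tbsp/cup × 220 g/cup ≈ 155.8 g
cake flour: 150 g × 17/5 ÷ 28.35 g/oz ≈ 18.0 oz

pumpkin purée: 54.0 oz; peanut butter: 0.7 cup; applesauce: 7.4 oz; brown sugar: 155.8 g; cake flour: 18.0 oz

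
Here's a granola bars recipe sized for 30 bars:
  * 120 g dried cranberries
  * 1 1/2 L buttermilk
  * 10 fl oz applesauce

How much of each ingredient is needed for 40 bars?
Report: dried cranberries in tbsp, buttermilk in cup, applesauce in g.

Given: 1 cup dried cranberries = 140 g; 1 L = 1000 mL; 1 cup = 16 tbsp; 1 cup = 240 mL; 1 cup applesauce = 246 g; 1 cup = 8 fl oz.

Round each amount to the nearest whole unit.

dried cranberries: 18 tbsp; buttermilk: 8 cup; applesauce: 410 g

Scaling factor: 40/30 = 4/3.
dried cranberries: 120 g × 4/3 ÷ 140 g/cup × 16 tbsp/cup ≈ 18 tbsp
buttermilk: 1.5 L × 4/3 × 1000 mL/L ÷ 240 mL/cup ≈ 8 cup
applesauce: 10 fl oz × 4/3 ÷ 8 fl oz/cup × 246 g/cup = 410 g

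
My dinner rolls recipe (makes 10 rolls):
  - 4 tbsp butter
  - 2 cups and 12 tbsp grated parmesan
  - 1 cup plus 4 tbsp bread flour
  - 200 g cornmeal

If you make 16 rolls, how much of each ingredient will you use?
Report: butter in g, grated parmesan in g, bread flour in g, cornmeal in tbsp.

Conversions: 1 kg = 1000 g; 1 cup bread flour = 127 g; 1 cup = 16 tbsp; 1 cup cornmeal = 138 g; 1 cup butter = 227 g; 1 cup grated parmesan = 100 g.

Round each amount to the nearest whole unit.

butter: 91 g; grated parmesan: 440 g; bread flour: 254 g; cornmeal: 37 tbsp

Scaling factor: 16/10 = 8/5 = 1.6.
butter: 4 tbsp × 8/5 ÷ 16 tbsp/cup × 227 g/cup ≈ 91 g
grated parmesan: (2 cup + 12 tbsp = 2.75 cup) × 8/5 × 100 g/cup = 440 g
bread flour: (1 cup + 4 tbsp = 1.25 cup) × 8/5 × 127 g/cup = 254 g
cornmeal: 200 g × 8/5 ÷ 138 g/cup × 16 tbsp/cup ≈ 37 tbsp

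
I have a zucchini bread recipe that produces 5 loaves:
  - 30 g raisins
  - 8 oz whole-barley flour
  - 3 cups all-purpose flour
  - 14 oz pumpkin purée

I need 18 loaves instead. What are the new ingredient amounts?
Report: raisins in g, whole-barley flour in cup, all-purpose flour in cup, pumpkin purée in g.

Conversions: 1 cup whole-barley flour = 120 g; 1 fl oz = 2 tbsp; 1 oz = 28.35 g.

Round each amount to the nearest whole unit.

Scaling factor: 18/5 = 3.6.
raisins: 30 g × 18/5 = 108 g
whole-barley flour: 8 oz × 18/5 × 28.35 g/oz ÷ 120 g/cup ≈ 7 cup
all-purpose flour: 3 cup × 18/5 ≈ 11 cup
pumpkin purée: 14 oz × 18/5 × 28.35 g/oz ≈ 1429 g

raisins: 108 g; whole-barley flour: 7 cup; all-purpose flour: 11 cup; pumpkin purée: 1429 g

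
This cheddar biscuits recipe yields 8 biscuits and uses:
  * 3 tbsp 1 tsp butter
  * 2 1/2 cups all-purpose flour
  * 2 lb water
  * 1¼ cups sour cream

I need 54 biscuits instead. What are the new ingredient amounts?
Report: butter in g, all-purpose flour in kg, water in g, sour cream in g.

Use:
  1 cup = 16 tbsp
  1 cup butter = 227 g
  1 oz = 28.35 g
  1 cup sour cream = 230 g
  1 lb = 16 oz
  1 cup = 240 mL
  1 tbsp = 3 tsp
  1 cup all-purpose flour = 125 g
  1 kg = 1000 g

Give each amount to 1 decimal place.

Scaling factor: 54/8 = 27/4 = 6.75.
butter: (3 tbsp + 1 tsp = 10/3 tbsp) × 27/4 ÷ 16 tbsp/cup × 227 g/cup ≈ 319.2 g
all-purpose flour: 2.5 cup × 27/4 × 125 g/cup ÷ 1000 g/kg ≈ 2.1 kg
water: 2 lb × 27/4 × 16 oz/lb × 28.35 g/oz = 6123.6 g
sour cream: 1.25 cup × 27/4 × 230 g/cup ≈ 1940.6 g

butter: 319.2 g; all-purpose flour: 2.1 kg; water: 6123.6 g; sour cream: 1940.6 g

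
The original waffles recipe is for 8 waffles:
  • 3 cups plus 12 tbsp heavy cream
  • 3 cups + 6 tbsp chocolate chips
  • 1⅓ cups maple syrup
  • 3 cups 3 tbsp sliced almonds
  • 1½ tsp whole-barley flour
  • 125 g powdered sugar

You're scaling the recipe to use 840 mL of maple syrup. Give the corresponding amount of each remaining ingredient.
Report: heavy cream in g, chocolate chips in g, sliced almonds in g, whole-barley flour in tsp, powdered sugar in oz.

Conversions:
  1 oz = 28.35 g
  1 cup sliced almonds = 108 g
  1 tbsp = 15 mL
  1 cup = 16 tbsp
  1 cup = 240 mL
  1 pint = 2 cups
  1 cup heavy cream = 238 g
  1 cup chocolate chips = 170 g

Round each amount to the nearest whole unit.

The original recipe has 320 mL of maple syrup, so the scaling factor is 840 ÷ 320 = 21/8 = 2.625.
heavy cream: (3 cup + 12 tbsp = 3.75 cup) × 21/8 × 238 g/cup ≈ 2343 g
chocolate chips: (3 cup + 6 tbsp = 3.375 cup) × 21/8 × 170 g/cup ≈ 1506 g
sliced almonds: (3 cup + 3 tbsp = 3.1875 cup) × 21/8 × 108 g/cup ≈ 904 g
whole-barley flour: 1.5 tsp × 21/8 ≈ 4 tsp
powdered sugar: 125 g × 21/8 ÷ 28.35 g/oz ≈ 12 oz

heavy cream: 2343 g; chocolate chips: 1506 g; sliced almonds: 904 g; whole-barley flour: 4 tsp; powdered sugar: 12 oz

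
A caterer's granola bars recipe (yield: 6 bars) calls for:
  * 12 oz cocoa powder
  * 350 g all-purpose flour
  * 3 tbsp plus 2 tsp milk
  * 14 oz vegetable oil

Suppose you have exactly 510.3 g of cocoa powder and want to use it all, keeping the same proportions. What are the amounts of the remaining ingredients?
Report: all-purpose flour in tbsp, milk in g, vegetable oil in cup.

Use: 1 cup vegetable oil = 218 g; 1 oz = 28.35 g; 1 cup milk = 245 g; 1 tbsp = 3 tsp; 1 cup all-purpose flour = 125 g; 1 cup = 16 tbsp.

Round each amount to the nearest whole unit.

all-purpose flour: 67 tbsp; milk: 84 g; vegetable oil: 3 cup

The original recipe has 340.2 g of cocoa powder, so the scaling factor is 510.3 ÷ 340.2 = 3/2 = 1.5.
all-purpose flour: 350 g × 3/2 ÷ 125 g/cup × 16 tbsp/cup ≈ 67 tbsp
milk: (3 tbsp + 2 tsp = 11/3 tbsp) × 3/2 ÷ 16 tbsp/cup × 245 g/cup ≈ 84 g
vegetable oil: 14 oz × 3/2 × 28.35 g/oz ÷ 218 g/cup ≈ 3 cup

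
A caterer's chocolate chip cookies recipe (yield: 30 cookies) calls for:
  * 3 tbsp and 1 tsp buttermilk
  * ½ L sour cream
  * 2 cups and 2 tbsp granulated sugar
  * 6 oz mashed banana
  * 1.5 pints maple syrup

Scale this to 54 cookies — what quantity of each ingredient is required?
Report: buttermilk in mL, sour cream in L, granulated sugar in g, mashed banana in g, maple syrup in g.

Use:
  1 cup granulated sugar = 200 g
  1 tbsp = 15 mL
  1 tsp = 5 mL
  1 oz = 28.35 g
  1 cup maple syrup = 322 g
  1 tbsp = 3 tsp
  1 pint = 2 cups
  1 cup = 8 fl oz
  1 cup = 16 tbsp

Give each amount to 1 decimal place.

buttermilk: 90.0 mL; sour cream: 0.9 L; granulated sugar: 765.0 g; mashed banana: 306.2 g; maple syrup: 1738.8 g

Scaling factor: 54/30 = 9/5 = 1.8.
buttermilk: (3 tbsp + 1 tsp = 10/3 tbsp) × 9/5 × 15 mL/tbsp = 90.0 mL
sour cream: 0.5 L × 9/5 = 0.9 L
granulated sugar: (2 cup + 2 tbsp = 2.125 cup) × 9/5 × 200 g/cup = 765.0 g
mashed banana: 6 oz × 9/5 × 28.35 g/oz ≈ 306.2 g
maple syrup: 1.5 pint × 9/5 × 2 cup/pint × 322 g/cup = 1738.8 g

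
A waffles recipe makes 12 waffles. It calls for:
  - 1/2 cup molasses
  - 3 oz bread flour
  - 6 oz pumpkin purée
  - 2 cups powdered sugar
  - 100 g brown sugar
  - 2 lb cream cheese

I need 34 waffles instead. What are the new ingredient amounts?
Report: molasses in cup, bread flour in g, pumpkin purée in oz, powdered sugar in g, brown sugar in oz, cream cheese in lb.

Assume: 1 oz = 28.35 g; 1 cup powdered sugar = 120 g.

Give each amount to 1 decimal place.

molasses: 1.4 cup; bread flour: 241.0 g; pumpkin purée: 17.0 oz; powdered sugar: 680.0 g; brown sugar: 10.0 oz; cream cheese: 5.7 lb

Scaling factor: 34/12 = 17/6.
molasses: 0.5 cup × 17/6 ≈ 1.4 cup
bread flour: 3 oz × 17/6 × 28.35 g/oz ≈ 241.0 g
pumpkin purée: 6 oz × 17/6 = 17.0 oz
powdered sugar: 2 cup × 17/6 × 120 g/cup = 680.0 g
brown sugar: 100 g × 17/6 ÷ 28.35 g/oz ≈ 10.0 oz
cream cheese: 2 lb × 17/6 ≈ 5.7 lb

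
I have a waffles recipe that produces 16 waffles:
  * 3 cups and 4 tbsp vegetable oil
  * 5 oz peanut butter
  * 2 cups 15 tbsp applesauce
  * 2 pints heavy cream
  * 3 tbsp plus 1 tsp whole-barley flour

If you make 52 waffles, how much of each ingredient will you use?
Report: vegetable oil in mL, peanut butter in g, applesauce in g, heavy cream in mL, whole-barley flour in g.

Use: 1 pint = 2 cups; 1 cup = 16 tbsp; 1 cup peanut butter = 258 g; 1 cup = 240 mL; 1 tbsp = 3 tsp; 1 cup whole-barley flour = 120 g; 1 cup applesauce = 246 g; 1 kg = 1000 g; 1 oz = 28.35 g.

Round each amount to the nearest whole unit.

vegetable oil: 2535 mL; peanut butter: 461 g; applesauce: 2349 g; heavy cream: 3120 mL; whole-barley flour: 81 g

Scaling factor: 52/16 = 13/4 = 3.25.
vegetable oil: (3 cup + 4 tbsp = 3.25 cup) × 13/4 × 240 mL/cup = 2535 mL
peanut butter: 5 oz × 13/4 × 28.35 g/oz ≈ 461 g
applesauce: (2 cup + 15 tbsp = 2.9375 cup) × 13/4 × 246 g/cup ≈ 2349 g
heavy cream: 2 pint × 13/4 × 2 cup/pint × 240 mL/cup = 3120 mL
whole-barley flour: (3 tbsp + 1 tsp = 10/3 tbsp) × 13/4 ÷ 16 tbsp/cup × 120 g/cup ≈ 81 g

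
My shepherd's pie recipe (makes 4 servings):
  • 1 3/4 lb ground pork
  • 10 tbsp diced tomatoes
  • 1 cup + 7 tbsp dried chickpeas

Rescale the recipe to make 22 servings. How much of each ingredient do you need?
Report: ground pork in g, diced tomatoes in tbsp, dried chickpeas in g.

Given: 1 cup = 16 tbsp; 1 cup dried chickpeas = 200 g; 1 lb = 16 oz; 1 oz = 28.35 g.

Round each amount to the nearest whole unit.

ground pork: 4366 g; diced tomatoes: 55 tbsp; dried chickpeas: 1581 g

Scaling factor: 22/4 = 11/2 = 5.5.
ground pork: 1.75 lb × 11/2 × 16 oz/lb × 28.35 g/oz ≈ 4366 g
diced tomatoes: 10 tbsp × 11/2 = 55 tbsp
dried chickpeas: (1 cup + 7 tbsp = 1.4375 cup) × 11/2 × 200 g/cup ≈ 1581 g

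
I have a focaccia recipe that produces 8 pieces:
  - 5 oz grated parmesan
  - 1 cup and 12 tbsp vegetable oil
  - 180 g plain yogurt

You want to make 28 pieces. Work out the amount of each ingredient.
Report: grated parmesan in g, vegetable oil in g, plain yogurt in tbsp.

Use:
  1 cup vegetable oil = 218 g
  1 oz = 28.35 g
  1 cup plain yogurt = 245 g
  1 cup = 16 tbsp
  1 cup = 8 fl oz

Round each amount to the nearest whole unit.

grated parmesan: 496 g; vegetable oil: 1335 g; plain yogurt: 41 tbsp

Scaling factor: 28/8 = 7/2 = 3.5.
grated parmesan: 5 oz × 7/2 × 28.35 g/oz ≈ 496 g
vegetable oil: (1 cup + 12 tbsp = 1.75 cup) × 7/2 × 218 g/cup ≈ 1335 g
plain yogurt: 180 g × 7/2 ÷ 245 g/cup × 16 tbsp/cup ≈ 41 tbsp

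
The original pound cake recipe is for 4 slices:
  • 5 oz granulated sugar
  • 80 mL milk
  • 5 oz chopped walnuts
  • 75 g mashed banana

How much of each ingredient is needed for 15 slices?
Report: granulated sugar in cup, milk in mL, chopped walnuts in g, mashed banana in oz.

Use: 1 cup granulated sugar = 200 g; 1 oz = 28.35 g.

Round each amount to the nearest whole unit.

Scaling factor: 15/4 = 3.75.
granulated sugar: 5 oz × 15/4 × 28.35 g/oz ÷ 200 g/cup ≈ 3 cup
milk: 80 mL × 15/4 = 300 mL
chopped walnuts: 5 oz × 15/4 × 28.35 g/oz ≈ 532 g
mashed banana: 75 g × 15/4 ÷ 28.35 g/oz ≈ 10 oz

granulated sugar: 3 cup; milk: 300 mL; chopped walnuts: 532 g; mashed banana: 10 oz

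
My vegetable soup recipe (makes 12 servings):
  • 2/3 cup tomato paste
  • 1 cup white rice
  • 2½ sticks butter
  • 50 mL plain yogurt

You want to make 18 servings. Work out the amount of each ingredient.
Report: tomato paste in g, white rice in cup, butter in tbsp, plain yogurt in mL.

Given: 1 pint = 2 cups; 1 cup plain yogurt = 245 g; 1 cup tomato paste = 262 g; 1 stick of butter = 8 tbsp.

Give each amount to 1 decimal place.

Scaling factor: 18/12 = 3/2 = 1.5.
tomato paste: 2/3 cup × 3/2 × 262 g/cup = 262.0 g
white rice: 1 cup × 3/2 = 1.5 cup
butter: 2.5 stick × 3/2 × 8 tbsp/stick = 30.0 tbsp
plain yogurt: 50 mL × 3/2 = 75.0 mL

tomato paste: 262.0 g; white rice: 1.5 cup; butter: 30.0 tbsp; plain yogurt: 75.0 mL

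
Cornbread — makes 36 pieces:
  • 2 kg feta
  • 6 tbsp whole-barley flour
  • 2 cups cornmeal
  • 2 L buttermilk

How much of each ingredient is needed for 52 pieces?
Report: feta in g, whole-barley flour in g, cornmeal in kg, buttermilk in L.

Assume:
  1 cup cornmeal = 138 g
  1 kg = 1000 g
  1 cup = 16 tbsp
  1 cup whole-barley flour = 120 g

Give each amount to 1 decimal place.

feta: 2888.9 g; whole-barley flour: 65.0 g; cornmeal: 0.4 kg; buttermilk: 2.9 L

Scaling factor: 52/36 = 13/9.
feta: 2 kg × 13/9 × 1000 g/kg ≈ 2888.9 g
whole-barley flour: 6 tbsp × 13/9 ÷ 16 tbsp/cup × 120 g/cup = 65.0 g
cornmeal: 2 cup × 13/9 × 138 g/cup ÷ 1000 g/kg ≈ 0.4 kg
buttermilk: 2 L × 13/9 ≈ 2.9 L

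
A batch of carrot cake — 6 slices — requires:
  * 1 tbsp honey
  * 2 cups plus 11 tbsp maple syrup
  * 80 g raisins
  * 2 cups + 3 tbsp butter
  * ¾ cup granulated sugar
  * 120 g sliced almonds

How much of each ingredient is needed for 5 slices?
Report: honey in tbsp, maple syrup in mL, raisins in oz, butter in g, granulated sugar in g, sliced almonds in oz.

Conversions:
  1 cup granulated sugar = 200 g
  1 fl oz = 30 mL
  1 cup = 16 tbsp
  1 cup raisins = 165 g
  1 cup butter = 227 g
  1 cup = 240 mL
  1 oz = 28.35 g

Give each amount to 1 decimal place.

Scaling factor: 5/6.
honey: 1 tbsp × 5/6 ≈ 0.8 tbsp
maple syrup: (2 cup + 11 tbsp = 2.6875 cup) × 5/6 × 240 mL/cup = 537.5 mL
raisins: 80 g × 5/6 ÷ 28.35 g/oz ≈ 2.4 oz
butter: (2 cup + 3 tbsp = 2.1875 cup) × 5/6 × 227 g/cup ≈ 413.8 g
granulated sugar: 0.75 cup × 5/6 × 200 g/cup = 125.0 g
sliced almonds: 120 g × 5/6 ÷ 28.35 g/oz ≈ 3.5 oz

honey: 0.8 tbsp; maple syrup: 537.5 mL; raisins: 2.4 oz; butter: 413.8 g; granulated sugar: 125.0 g; sliced almonds: 3.5 oz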